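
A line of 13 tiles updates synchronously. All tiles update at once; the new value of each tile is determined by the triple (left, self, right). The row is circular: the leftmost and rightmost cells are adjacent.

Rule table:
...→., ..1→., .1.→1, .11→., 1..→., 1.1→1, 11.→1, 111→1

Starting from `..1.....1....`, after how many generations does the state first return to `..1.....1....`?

..1.....1....

1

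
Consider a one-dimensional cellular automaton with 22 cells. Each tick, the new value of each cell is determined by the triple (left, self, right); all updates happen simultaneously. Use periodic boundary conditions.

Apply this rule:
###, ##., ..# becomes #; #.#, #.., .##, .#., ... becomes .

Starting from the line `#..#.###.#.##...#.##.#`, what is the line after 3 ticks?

....#.....#..#...#..#.

#.#...##....#..#...#..
.....#.#...#..#...#..#
....#.....#..#...#..#.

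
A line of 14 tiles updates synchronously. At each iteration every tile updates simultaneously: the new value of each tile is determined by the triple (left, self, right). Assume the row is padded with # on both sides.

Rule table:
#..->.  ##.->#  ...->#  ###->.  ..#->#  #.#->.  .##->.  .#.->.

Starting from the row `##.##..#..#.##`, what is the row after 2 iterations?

...#....#..###

.#..#.#..#....
...#....#..###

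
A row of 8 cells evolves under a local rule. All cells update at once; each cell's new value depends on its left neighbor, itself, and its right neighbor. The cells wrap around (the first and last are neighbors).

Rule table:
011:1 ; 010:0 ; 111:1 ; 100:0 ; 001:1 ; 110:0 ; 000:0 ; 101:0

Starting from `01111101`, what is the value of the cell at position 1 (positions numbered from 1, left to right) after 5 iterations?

01111000
11110000
11100001
11000011
10000111
position 1 holds 1

1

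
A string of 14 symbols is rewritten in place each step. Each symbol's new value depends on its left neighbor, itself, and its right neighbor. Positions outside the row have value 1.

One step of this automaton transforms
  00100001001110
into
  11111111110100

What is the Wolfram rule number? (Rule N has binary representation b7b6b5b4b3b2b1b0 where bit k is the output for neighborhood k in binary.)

151

position 11: 111 → 1  (bit 7 = 1)
position 12: 110 → 0  (bit 6 = 0)
position 13: 101 → 0  (bit 5 = 0)
position 0: 100 → 1  (bit 4 = 1)
position 10: 011 → 0  (bit 3 = 0)
position 2: 010 → 1  (bit 2 = 1)
position 1: 001 → 1  (bit 1 = 1)
position 4: 000 → 1  (bit 0 = 1)
bits b7..b0 = 10010111 = 151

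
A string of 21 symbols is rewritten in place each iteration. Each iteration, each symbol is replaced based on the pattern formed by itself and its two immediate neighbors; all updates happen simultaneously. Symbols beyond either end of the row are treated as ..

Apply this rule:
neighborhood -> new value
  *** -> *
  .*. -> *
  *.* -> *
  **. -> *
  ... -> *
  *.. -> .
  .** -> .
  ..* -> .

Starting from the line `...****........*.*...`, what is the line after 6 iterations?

**..***.******.***.**
.*...***.******.***.*
.*.*..***.******.****
.***...***.******.***
..**.*..***.******.**
*..***...***.******.*

*..***...***.******.*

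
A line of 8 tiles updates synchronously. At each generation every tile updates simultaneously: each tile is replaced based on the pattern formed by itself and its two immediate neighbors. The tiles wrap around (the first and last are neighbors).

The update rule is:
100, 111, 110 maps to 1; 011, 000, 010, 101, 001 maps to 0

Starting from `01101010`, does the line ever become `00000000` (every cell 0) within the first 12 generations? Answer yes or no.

no

generation 1: 00100001
generation 2: 10010000
generation 3: 01001000
generation 4: 00100100
generation 5: 00010010
generation 6: 00001001
generation 7: 10000100
generation 8: 01000010
generation 9: 00100001  (repeats generation 1; period 8)
generation 12: 00100100
generation 12 is 00100100, still not uniform 0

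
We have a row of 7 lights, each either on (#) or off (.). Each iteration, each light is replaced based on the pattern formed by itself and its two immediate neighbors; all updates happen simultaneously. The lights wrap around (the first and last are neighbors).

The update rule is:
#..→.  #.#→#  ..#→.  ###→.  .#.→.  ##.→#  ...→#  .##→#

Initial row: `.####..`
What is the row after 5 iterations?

.#..#.#
#....#.
..##..#
..##...
#.##.##

#.##.##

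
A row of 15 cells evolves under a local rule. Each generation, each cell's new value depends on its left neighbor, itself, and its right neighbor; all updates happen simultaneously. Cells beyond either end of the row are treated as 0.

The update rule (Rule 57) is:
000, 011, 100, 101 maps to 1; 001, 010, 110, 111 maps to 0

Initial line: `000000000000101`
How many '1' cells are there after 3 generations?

generation 1: 111111111110010
generation 2: 100000000001001
generation 3: 011111111100100
count of 1: 10

10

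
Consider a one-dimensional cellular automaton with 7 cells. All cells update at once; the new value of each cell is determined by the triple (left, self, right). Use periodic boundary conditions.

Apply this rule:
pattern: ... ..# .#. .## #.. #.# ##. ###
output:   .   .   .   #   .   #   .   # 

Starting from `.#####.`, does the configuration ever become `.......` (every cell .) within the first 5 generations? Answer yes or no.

.####..
.###...
.##....
.#.....
.......
all cells are . at generation 5

yes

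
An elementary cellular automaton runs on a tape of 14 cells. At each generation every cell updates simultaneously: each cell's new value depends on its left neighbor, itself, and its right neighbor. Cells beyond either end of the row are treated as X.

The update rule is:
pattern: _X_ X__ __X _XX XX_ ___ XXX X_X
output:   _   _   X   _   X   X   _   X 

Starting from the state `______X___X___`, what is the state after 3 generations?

X_XXX_X_X_X__X

_XXXXX__XX__XX
X____X_X_X_X__
X_XXX_X_X_X__X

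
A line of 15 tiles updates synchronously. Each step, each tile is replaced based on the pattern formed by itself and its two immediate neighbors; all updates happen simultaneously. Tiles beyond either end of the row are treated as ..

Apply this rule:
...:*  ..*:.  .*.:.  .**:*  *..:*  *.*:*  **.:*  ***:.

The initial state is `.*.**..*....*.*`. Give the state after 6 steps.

.*.*...*****.*.

step 1: ..****..***..*.
step 2: *.*..**.*.**..*
step 3: .*.*.***.****..
step 4: ..*.**.***..***
step 5: *..*****.**.*.*
step 6: .*.*...*****.*.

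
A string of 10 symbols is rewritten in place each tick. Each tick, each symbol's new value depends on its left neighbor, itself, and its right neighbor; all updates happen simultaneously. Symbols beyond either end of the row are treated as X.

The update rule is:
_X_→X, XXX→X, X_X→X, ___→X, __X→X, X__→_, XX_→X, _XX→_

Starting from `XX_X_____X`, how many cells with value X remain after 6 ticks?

9

XXXX_XXXX_
XXXXX_XXXX
XXXXXX_XXX
XXXXXXX_XX
XXXXXXXX_X
XXXXXXXXX_
count of X: 9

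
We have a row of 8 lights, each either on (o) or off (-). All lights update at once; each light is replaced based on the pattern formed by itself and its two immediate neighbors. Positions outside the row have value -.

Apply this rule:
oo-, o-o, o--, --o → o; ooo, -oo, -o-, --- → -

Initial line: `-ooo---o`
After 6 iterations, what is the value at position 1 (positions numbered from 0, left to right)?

o--oo-o-
-oo-oo-o
o-oo-oo-
-o-oo-oo
o-o-oo-o
-o-o-oo-
position 1 holds o

o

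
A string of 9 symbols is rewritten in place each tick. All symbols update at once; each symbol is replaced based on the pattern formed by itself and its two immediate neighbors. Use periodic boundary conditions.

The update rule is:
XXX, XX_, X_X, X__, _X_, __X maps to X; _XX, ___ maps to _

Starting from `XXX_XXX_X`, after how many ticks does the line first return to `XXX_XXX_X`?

XXXX_XXX_
_XXXX_XXX
X_XXXX_XX
XX_XXXX_X
XXX_XXXX_
_XXX_XXXX
X_XXX_XXX
XX_XXX_XX
XXX_XXX_X

9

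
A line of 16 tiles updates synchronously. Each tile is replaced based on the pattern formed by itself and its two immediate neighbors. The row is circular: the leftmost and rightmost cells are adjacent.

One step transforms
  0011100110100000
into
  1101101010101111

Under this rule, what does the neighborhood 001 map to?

1

At position 1 the neighborhood is 001; the next row has 1 there.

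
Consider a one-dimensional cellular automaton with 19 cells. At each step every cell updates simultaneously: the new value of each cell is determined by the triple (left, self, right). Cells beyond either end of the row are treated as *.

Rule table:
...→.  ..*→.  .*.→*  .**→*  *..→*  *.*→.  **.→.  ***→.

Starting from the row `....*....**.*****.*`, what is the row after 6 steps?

step 1: *...**...*..*.....*
step 2: .*..*.*..**.**....*
step 3: .**.*.**.*..*.*...*
step 4: .*..*.*..**.*.**..*
step 5: .**.*.**.*..*.*.*.*
step 6: .*..*.*..**.*.*.*.*

.*..*.*..**.*.*.*.*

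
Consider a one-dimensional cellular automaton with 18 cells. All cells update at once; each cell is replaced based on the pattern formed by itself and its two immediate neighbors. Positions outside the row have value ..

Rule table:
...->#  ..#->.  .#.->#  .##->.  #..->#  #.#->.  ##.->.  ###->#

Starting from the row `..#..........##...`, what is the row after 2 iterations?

#.##########...###
#..########.##..#.

#..########.##..#.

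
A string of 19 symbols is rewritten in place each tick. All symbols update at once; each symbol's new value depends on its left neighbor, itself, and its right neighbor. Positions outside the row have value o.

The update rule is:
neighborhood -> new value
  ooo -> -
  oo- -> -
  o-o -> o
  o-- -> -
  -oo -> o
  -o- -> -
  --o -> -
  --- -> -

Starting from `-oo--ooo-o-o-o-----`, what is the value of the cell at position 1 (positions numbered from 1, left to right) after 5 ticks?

tick 1: oo---o--o-o-o------
tick 2: ---------o-o-------
tick 3: ----------o--------
tick 4: -------------------
tick 5: -------------------
position 1 holds -

-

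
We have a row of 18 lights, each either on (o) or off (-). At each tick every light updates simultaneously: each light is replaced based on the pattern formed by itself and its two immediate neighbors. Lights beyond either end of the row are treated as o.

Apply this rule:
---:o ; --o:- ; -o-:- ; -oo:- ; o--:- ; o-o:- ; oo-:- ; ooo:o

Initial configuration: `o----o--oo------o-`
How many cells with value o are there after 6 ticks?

8

--oo-------oooo---
-----ooooo--oo--o-
-ooo--ooo---------
--o----o--ooooooo-
----oo-----ooooo--
-oo----ooo--ooo---
count of o: 8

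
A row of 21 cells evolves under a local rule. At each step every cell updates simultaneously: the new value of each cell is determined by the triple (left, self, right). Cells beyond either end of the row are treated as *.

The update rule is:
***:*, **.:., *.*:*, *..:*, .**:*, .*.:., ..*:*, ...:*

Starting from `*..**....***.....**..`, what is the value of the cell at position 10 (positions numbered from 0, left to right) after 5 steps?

*

.***.******.******.**
***.******.******.***
**.******.******.****
*.******.******.*****
.******.******.******
position 10 holds *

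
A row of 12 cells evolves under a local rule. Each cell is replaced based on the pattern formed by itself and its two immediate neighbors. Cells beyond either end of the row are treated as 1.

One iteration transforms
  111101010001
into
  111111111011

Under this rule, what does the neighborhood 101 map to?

1

At position 4 the neighborhood is 101; the next row has 1 there.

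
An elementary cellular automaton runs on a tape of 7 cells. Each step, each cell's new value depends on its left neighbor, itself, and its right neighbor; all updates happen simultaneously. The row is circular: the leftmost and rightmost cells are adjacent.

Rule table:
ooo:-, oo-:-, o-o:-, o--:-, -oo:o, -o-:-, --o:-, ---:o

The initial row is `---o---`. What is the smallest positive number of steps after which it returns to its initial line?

step 1: oo---oo
step 2: ---o-o-
step 3: oo-----
step 4: o--ooo-
step 5: ---o---

5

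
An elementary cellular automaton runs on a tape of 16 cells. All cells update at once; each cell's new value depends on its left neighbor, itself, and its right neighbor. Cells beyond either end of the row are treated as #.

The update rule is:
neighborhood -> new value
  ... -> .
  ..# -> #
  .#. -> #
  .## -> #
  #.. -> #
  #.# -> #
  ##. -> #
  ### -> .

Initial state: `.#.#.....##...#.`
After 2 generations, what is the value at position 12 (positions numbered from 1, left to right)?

#

#####...####.###
....##.##..###..
position 12 holds #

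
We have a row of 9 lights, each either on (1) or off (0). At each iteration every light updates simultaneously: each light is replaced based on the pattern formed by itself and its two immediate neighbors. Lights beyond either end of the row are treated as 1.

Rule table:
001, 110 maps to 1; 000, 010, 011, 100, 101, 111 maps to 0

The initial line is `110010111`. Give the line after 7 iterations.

000100100

010100000
000000001
000000010
000000100
000001001
000010010
000100100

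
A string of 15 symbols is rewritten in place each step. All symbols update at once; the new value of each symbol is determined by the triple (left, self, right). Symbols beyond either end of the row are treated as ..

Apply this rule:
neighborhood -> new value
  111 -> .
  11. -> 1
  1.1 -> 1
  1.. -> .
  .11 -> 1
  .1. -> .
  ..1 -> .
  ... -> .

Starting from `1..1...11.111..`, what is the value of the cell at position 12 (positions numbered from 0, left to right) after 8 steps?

.

.......1111.1..
.......1..11...
..........11...
..........11...  (fixed point — unchanged through step 8)
position 12 holds .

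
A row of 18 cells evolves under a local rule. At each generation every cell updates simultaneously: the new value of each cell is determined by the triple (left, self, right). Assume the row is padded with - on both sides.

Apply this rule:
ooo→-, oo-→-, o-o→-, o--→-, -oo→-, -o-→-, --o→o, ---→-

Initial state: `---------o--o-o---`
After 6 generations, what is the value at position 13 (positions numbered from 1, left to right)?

generation 1: --------o--o------
generation 2: -------o--o-------
generation 3: ------o--o--------
generation 4: -----o--o---------
generation 5: ----o--o----------
generation 6: ---o--o-----------
position 13 holds -

-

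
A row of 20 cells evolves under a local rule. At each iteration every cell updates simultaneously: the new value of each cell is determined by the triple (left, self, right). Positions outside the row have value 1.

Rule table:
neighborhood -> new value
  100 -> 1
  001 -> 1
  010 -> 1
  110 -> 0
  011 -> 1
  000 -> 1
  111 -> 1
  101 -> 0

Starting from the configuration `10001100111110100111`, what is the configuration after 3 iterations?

01101111110011111111

iteration 1: 01111011111100111111
iteration 2: 01110011111011111111
iteration 3: 01101111110011111111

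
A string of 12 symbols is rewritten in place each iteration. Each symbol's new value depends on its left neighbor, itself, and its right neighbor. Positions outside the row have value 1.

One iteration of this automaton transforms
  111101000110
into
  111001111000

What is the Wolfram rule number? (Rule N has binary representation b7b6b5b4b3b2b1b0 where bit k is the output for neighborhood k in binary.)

position 0: 111 → 1  (bit 7 = 1)
position 3: 110 → 0  (bit 6 = 0)
position 4: 101 → 0  (bit 5 = 0)
position 6: 100 → 1  (bit 4 = 1)
position 9: 011 → 0  (bit 3 = 0)
position 5: 010 → 1  (bit 2 = 1)
position 8: 001 → 1  (bit 1 = 1)
position 7: 000 → 1  (bit 0 = 1)
bits b7..b0 = 10010111 = 151

151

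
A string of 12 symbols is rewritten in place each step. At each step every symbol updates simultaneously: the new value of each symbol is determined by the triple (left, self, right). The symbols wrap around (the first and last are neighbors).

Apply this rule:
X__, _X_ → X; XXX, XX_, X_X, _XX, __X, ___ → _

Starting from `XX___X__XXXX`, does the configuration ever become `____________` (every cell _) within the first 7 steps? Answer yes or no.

no

step 1: __X__XX_____
step 2: __XX___X____
step 3: ____X__XX___
step 4: ____XX___X__
step 5: ______X__XX_
step 6: ______XX___X
step 7: X_______X__X
step 7 is X_______X__X, still not uniform _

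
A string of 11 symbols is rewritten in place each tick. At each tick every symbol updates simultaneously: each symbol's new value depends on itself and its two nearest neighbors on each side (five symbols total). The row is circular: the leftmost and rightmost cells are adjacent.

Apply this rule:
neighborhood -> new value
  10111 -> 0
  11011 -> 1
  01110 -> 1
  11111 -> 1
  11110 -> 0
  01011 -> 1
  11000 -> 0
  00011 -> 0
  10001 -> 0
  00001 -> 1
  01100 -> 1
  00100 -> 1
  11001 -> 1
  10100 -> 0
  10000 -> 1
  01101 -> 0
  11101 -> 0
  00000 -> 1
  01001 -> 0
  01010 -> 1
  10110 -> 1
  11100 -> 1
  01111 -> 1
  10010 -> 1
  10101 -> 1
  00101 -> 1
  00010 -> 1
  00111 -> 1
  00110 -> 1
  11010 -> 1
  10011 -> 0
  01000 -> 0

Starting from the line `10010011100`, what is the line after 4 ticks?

11111111110

tick 1: 10110011111
tick 2: 01111011110
tick 3: 01100101011
tick 4: 11111111110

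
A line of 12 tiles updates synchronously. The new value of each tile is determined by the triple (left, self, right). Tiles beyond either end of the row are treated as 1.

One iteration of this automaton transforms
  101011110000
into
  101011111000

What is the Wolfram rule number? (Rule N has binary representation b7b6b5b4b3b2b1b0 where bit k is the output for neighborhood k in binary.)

position 5: 111 → 1  (bit 7 = 1)
position 0: 110 → 1  (bit 6 = 1)
position 1: 101 → 0  (bit 5 = 0)
position 8: 100 → 1  (bit 4 = 1)
position 4: 011 → 1  (bit 3 = 1)
position 2: 010 → 1  (bit 2 = 1)
position 11: 001 → 0  (bit 1 = 0)
position 9: 000 → 0  (bit 0 = 0)
bits b7..b0 = 11011100 = 220

220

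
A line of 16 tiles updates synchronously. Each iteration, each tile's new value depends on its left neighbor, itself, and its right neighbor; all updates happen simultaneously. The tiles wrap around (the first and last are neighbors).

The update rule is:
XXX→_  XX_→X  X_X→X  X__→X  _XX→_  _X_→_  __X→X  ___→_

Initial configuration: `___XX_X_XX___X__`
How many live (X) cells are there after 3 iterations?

__X_XX_X_XX_X_X_
_X_X_XX_X_XX_X_X
X_X_X_XX_X_XX_X_
count of X: 9

9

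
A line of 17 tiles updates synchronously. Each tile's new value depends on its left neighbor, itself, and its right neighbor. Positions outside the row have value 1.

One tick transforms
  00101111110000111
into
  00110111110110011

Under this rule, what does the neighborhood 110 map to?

1

At position 9 the neighborhood is 110; the next row has 1 there.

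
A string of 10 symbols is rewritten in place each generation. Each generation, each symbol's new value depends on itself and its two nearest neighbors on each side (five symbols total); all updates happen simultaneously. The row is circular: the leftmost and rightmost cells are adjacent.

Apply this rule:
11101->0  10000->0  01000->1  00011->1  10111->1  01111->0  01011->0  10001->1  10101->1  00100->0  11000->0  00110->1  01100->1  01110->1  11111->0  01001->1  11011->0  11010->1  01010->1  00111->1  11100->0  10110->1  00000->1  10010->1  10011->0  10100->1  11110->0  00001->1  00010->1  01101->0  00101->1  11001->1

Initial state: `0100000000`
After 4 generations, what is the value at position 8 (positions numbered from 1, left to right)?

1

1010111111
0110100000
1101110111
0001100100
position 8 holds 1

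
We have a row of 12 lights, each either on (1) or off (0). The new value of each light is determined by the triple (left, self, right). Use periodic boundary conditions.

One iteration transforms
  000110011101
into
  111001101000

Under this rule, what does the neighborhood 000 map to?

At position 1 the neighborhood is 000; the next row has 1 there.

1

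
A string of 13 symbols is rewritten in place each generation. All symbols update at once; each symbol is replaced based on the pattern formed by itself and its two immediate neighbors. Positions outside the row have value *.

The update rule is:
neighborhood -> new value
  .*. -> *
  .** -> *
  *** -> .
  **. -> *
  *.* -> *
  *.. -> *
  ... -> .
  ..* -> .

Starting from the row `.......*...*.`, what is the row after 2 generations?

*......**..**
**.....***.*.

**.....***.*.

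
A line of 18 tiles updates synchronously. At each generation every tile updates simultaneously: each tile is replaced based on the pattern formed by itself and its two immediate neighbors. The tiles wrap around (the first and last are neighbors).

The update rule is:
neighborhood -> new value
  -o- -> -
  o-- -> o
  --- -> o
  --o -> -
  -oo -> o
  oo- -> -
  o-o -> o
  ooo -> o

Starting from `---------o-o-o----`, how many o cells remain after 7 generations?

oooooooo--o-o-oooo
ooooooo-o--o-ooooo
oooooo-o-o--oooooo
ooooo-o-o-o-oooooo
oooo-o-o-o-ooooooo
ooo-o-o-o-oooooooo
oo-o-o-o-ooooooooo
count of o: 14

14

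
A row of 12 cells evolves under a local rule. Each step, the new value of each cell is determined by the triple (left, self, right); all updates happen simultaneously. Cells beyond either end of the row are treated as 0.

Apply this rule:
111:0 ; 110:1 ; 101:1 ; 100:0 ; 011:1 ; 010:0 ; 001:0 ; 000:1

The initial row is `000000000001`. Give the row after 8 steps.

101110110100

step 1: 111111111100
step 2: 100000000101
step 3: 001111110010
step 4: 101000010000
step 5: 010011000111
step 6: 000011010101
step 7: 111011101010
step 8: 101110110100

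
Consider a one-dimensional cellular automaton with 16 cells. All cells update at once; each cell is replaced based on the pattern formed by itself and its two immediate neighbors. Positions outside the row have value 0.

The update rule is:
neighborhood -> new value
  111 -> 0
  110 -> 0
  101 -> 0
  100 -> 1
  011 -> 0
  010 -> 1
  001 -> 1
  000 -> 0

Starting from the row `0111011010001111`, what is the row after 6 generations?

1100100111100011

1000000011010000
1100000100011000
0010001110100100
0111010000111110
1000011001000001
1100100111100011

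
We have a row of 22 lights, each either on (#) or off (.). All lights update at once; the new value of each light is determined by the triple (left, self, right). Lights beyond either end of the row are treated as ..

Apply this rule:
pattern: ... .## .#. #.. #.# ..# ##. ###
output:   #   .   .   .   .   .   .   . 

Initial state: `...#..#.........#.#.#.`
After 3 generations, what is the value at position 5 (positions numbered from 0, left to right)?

##......#######.......
...####.........######
##......#######.......
position 5 holds .

.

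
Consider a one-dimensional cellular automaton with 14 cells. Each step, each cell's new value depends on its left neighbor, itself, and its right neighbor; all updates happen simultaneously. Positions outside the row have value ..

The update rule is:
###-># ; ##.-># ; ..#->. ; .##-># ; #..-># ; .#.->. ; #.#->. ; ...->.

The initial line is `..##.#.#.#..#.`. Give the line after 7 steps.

step 1: ..##......#..#
step 2: ..###......#..
step 3: ..####......#.
step 4: ..#####......#
step 5: ..######......
step 6: ..#######.....
step 7: ..########....

..########....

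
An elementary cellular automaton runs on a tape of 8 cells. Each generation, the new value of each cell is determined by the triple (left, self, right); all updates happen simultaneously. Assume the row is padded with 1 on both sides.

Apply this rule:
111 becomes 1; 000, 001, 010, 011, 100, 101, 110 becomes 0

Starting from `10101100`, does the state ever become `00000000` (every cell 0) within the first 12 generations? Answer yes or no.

00000000
all cells are 0 at generation 1

yes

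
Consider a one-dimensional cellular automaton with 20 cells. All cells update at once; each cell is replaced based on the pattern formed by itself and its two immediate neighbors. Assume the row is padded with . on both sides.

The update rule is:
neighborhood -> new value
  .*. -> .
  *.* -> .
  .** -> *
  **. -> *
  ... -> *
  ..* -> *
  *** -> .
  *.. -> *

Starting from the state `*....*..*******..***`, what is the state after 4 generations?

*..*****.******.*.**

generation 1: .****.***.....****.*
generation 2: **..*.*.*******..*..
generation 3: ****....*.....***.**
generation 4: *..*****.******.*.**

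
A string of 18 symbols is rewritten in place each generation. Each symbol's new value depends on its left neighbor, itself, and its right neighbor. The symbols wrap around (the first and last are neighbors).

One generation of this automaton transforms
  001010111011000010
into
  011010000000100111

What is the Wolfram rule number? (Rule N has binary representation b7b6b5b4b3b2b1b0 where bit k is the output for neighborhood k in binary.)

position 7: 111 → 0  (bit 7 = 0)
position 8: 110 → 0  (bit 6 = 0)
position 3: 101 → 0  (bit 5 = 0)
position 12: 100 → 1  (bit 4 = 1)
position 6: 011 → 0  (bit 3 = 0)
position 2: 010 → 1  (bit 2 = 1)
position 1: 001 → 1  (bit 1 = 1)
position 0: 000 → 0  (bit 0 = 0)
bits b7..b0 = 00010110 = 22

22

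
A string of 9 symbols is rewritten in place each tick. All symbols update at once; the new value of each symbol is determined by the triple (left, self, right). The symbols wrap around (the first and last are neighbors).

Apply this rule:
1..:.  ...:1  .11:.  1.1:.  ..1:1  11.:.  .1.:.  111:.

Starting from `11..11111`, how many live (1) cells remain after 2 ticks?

7

...1.....
111..1111
count of 1: 7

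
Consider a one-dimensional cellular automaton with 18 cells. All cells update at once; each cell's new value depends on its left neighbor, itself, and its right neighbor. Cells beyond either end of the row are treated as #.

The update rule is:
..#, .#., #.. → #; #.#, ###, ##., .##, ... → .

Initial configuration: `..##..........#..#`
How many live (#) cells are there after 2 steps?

##..#........####.
..####......#.....
count of #: 5

5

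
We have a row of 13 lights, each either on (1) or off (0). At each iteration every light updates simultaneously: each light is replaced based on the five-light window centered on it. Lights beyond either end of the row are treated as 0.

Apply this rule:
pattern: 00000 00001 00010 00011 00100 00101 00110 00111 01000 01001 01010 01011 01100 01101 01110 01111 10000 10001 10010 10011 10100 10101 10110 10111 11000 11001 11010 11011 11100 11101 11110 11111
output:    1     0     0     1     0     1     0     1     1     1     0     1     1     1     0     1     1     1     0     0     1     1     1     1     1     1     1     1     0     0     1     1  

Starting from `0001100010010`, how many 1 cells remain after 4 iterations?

5

iteration 1: 1010111001001
iteration 2: 1011100100100
iteration 3: 1110010010011
iteration 4: 1001001001001
count of 1: 5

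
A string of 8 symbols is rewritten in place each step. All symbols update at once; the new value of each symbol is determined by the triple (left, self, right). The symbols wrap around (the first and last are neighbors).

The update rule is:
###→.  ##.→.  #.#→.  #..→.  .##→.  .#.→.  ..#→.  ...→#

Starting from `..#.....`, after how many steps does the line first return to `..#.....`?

2

#...####
..#.....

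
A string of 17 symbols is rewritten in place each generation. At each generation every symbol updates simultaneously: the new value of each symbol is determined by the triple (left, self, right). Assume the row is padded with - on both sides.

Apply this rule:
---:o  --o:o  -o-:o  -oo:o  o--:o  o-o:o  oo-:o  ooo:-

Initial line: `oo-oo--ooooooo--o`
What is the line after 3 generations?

oooooooo-----oooo

oooooooo-----oooo
o------ooooooo--o
oooooooo-----oooo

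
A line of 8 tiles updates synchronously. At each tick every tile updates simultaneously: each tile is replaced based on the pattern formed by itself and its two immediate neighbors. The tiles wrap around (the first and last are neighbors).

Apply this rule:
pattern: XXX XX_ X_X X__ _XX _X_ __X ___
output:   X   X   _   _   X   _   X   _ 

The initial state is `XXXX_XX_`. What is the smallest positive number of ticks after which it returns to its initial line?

1

tick 1: XXXX_XX_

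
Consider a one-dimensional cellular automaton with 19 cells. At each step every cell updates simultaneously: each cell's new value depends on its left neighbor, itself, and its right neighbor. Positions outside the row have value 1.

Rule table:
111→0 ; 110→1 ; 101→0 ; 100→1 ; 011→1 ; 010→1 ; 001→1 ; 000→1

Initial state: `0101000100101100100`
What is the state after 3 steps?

0101111111101111111

step 1: 0101111111101111111
step 2: 0101000000101000000
step 3: 0101111111101111111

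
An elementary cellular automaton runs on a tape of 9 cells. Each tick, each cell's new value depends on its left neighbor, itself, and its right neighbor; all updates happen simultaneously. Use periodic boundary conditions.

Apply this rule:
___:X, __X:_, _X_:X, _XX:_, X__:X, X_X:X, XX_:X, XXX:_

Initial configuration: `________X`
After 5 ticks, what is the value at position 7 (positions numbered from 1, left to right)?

X

XXXXXXX_X
______XX_
XXXXX__XX
____XX___
XXX__XXXX
position 7 holds X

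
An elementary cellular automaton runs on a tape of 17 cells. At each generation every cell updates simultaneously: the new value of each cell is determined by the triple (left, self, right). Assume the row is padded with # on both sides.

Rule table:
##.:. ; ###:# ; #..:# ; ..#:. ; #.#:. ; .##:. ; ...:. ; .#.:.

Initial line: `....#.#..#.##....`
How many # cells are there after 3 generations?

3

#......#.....#...
.#......#.....#..
..#......#.....#.
count of #: 3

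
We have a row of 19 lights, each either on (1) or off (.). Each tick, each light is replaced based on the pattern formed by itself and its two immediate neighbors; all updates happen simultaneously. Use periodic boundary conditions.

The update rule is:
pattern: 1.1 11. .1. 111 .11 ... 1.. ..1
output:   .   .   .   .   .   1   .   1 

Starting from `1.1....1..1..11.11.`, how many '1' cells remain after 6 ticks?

....111..1..1......
1111....1..1..11111
.....111..1..1.....
11111....1..1..1111
......111..1..1....
111111....1..1..111
count of 1: 11

11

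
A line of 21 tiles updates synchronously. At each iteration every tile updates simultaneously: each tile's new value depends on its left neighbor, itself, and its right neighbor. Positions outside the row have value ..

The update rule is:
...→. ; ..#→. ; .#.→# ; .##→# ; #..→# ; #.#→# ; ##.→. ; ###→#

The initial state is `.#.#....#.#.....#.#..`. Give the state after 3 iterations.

.##.###.##.###..##.##

.####...####....####.
.###.#..###.#...###.#
.##.###.##.###..##.##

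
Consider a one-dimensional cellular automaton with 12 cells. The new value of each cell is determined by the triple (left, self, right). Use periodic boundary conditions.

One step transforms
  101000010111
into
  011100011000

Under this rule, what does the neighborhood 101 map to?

1

At position 1 the neighborhood is 101; the next row has 1 there.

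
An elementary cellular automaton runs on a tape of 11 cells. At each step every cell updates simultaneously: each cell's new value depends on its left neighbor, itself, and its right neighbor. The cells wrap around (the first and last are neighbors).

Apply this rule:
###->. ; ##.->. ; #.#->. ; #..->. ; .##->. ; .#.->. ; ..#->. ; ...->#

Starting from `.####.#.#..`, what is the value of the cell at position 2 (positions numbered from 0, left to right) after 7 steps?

..........#
.########..
..........#  (repeats step 1; period 2)
step 7: ..........#
position 2 holds .

.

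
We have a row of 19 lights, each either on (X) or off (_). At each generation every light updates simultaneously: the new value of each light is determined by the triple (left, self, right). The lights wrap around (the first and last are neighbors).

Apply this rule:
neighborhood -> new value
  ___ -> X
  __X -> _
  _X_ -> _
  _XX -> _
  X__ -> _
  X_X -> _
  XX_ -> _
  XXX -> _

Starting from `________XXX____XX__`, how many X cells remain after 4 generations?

5

XXXXXXX_____XX____X
________XXX____XX__  (repeats generation 0; period 2)
generation 4: ________XXX____XX__
count of X: 5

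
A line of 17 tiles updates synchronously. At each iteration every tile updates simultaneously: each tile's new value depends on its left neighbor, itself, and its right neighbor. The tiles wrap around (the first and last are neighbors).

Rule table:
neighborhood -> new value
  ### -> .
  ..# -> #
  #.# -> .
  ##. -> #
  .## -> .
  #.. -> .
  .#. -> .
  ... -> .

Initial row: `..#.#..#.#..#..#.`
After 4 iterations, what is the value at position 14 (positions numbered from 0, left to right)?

.

.#....#....#..#..
#....#....#..#...
....#....#..#...#
...#....#..#...#.
position 14 holds .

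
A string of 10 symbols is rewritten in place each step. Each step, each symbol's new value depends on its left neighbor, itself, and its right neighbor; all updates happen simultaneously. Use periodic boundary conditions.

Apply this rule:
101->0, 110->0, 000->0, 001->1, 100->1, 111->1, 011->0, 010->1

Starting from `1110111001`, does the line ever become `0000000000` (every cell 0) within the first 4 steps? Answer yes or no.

1100010110
0010110000
0110001000
1001011100
step 4 is 1001011100, still not uniform 0

no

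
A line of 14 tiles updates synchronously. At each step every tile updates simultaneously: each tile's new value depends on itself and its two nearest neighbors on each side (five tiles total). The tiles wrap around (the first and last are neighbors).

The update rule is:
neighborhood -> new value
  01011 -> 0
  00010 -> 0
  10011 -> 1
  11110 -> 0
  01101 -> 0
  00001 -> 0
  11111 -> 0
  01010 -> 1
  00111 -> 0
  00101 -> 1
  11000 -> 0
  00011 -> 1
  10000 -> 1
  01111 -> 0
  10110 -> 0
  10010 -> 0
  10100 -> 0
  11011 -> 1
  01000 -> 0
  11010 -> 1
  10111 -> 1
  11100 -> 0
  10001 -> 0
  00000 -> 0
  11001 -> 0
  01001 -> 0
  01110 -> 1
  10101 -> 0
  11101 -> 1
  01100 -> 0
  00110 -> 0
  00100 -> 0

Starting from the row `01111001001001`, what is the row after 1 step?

01000000000001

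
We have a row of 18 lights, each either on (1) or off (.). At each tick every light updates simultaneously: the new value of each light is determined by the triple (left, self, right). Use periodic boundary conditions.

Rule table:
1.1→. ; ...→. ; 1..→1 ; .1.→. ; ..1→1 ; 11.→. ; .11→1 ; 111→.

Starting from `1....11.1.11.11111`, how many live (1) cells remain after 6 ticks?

.1..11....1..1....
1.111.1..1.11.1...
..1....11..1...1.1
11.1..11.11.1.1...
1...111..1.....1.1
.1.11..11.1...1..1
count of 1: 8

8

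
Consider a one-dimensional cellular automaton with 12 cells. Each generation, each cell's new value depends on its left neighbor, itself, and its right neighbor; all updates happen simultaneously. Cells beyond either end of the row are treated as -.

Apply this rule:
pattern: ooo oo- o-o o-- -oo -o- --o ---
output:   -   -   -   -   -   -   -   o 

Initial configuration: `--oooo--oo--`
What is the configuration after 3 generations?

o----------o

generation 1: o----------o
generation 2: --oooooooo--
generation 3: o----------o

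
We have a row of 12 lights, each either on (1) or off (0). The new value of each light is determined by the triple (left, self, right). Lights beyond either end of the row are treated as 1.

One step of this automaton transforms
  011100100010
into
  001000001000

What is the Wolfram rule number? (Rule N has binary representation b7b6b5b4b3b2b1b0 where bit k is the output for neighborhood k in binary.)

129

position 2: 111 → 1  (bit 7 = 1)
position 3: 110 → 0  (bit 6 = 0)
position 0: 101 → 0  (bit 5 = 0)
position 4: 100 → 0  (bit 4 = 0)
position 1: 011 → 0  (bit 3 = 0)
position 6: 010 → 0  (bit 2 = 0)
position 5: 001 → 0  (bit 1 = 0)
position 8: 000 → 1  (bit 0 = 1)
bits b7..b0 = 10000001 = 129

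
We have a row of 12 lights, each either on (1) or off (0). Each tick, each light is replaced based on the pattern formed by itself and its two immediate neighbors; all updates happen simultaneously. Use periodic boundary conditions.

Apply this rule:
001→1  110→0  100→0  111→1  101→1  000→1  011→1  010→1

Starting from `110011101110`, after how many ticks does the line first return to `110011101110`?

12

100111011101
001110111011
011101110110
111011101100
110111011001
101110110011
011101100111
111011001110
110110011101
101100111011
011001110111
110011101110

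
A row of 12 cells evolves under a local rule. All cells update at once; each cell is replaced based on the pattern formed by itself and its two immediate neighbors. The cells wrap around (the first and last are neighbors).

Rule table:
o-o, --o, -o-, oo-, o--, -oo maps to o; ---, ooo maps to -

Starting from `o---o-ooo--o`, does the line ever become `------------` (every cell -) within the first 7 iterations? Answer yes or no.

no

iteration 1: oo-oooo-oooo
iteration 2: -ooo--ooo---
iteration 3: oo-oooo-oo--
iteration 4: oooo--oooooo
iteration 5: ---oooo-----
iteration 6: --oo--oo----
iteration 7: -oooooooo---
iteration 7 is -oooooooo---, still not uniform -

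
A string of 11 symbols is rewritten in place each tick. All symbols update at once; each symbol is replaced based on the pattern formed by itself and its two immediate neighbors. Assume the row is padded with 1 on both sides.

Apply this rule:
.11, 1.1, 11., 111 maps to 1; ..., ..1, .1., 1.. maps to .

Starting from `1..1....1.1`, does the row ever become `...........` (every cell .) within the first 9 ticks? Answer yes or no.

1........11
1........11  (fixed point — unchanged through tick 9)
tick 9 is 1........11, still not uniform .

no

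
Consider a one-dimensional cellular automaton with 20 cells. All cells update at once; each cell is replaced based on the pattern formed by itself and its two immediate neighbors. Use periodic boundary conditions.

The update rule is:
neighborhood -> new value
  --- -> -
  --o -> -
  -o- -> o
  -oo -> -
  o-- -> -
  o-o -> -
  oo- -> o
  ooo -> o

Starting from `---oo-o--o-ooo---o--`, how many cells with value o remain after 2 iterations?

5

----o-o--o--oo---o--
----o-o--o---o---o--
count of o: 5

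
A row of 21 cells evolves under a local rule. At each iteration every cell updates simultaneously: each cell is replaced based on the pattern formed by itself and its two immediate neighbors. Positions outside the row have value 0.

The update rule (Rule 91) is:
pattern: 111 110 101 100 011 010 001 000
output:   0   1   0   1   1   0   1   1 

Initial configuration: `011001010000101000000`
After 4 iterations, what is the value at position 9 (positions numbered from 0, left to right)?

0

111110001111000111111
100011111001111100001
011110001111000111110
110011111001111100011
position 9 holds 0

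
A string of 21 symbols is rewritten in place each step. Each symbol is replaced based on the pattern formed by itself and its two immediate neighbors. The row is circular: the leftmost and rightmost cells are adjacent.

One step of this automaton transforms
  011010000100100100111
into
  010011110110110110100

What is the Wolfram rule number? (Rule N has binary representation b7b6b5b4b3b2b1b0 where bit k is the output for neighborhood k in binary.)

29

position 19: 111 → 0  (bit 7 = 0)
position 2: 110 → 0  (bit 6 = 0)
position 0: 101 → 0  (bit 5 = 0)
position 5: 100 → 1  (bit 4 = 1)
position 1: 011 → 1  (bit 3 = 1)
position 4: 010 → 1  (bit 2 = 1)
position 8: 001 → 0  (bit 1 = 0)
position 6: 000 → 1  (bit 0 = 1)
bits b7..b0 = 00011101 = 29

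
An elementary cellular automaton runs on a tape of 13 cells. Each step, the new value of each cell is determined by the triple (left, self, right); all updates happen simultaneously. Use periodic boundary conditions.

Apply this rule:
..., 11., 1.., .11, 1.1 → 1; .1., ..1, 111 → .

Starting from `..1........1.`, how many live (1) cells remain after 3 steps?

10

1..1111111..1
11.1.....11.1
.11.1111.1111
count of 1: 10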